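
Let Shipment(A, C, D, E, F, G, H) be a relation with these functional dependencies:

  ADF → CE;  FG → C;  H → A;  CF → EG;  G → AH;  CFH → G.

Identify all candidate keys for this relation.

(A, D, F); (C, D, F); (D, F, G); (D, F, H)

Attributes D, F never appear on any right-hand side, so every candidate key must contain {D, F}.
{D, F}⁺ = {D, F}, which is not all of the schema, so we must add further attributes.
{A, D, F}⁺: ADF→CE adds C, E; CF→EG adds G; G→AH adds H → {A, C, D, E, F, G, H}. Minimal: {D, F}⁺ = {D, F}; {A, F}⁺ = {A, F}; {A, D}⁺ = {A, D} — none reach the full schema.
{C, D, F}⁺: CF→EG adds E, G; G→AH adds A, H → {A, C, D, E, F, G, H}. Minimal: {D, F}⁺ = {D, F}; {C, F}⁺ = {A, C, E, F, G, H}; {C, D}⁺ = {C, D} — none reach the full schema.
{D, F, G}⁺: FG→C adds C; CF→EG adds E; G→AH adds A, H → {A, C, D, E, F, G, H}. Minimal: {F, G}⁺ = {A, C, E, F, G, H}; {D, G}⁺ = {A, D, G, H}; {D, F}⁺ = {D, F} — none reach the full schema.
{D, F, H}⁺: H→A adds A; ADF→CE adds C, E; CF→EG adds G → {A, C, D, E, F, G, H}. Minimal: {F, H}⁺ = {A, F, H}; {D, H}⁺ = {A, D, H}; {D, F}⁺ = {D, F} — none reach the full schema.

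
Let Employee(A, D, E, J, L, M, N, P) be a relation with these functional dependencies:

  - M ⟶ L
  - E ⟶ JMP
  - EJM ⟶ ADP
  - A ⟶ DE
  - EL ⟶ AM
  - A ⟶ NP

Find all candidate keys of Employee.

{A}⁺: A→DE adds D, E; A→NP adds N, P; E→JMP adds J, M; M→L adds L → {A, D, E, J, L, M, N, P}.
{E}⁺: E→JMP adds J, M, P; EJM→ADP adds A, D; A→NP adds N; M→L adds L → {A, D, E, J, L, M, N, P}.
Any other superkey contains one of these as a subset, so there are no further candidate keys.

(A), (E)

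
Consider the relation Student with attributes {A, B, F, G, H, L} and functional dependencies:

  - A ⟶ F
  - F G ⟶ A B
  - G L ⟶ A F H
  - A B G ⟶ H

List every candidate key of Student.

Attributes G, L never appear on any right-hand side, so every candidate key must contain {G, L}.
{G, L}⁺ = {A, B, F, G, H, L}, which is all of the schema, so {G, L} is the only candidate key.

{G, L}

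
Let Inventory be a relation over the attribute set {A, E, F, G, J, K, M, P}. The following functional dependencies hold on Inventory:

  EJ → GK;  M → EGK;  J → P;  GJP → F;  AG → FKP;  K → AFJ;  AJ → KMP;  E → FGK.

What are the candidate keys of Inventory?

{E}⁺: E→FGK adds F, G, K; K→AFJ adds A, J; AJ→KMP adds M, P → {A, E, F, G, J, K, M, P}.
{K}⁺: K→AFJ adds A, F, J; AJ→KMP adds M, P; M→EGK adds E, G → {A, E, F, G, J, K, M, P}.
{M}⁺: M→EGK adds E, G, K; K→AFJ adds A, F, J; AJ→KMP adds P → {A, E, F, G, J, K, M, P}.
{A, G}⁺: AG→FKP adds F, K, P; K→AFJ adds J; AJ→KMP adds M; M→EGK adds E → {A, E, F, G, J, K, M, P}. Minimal: {G}⁺ = {G}; {A}⁺ = {A} — none reach the full schema.
{A, J}⁺: J→P adds P; AJ→KMP adds K, M; M→EGK adds E, G; GJP→F adds F → {A, E, F, G, J, K, M, P}. Minimal: {J}⁺ = {J, P}; {A}⁺ = {A} — none reach the full schema.

{E}, {K}, {M}, {A, G}, {A, J}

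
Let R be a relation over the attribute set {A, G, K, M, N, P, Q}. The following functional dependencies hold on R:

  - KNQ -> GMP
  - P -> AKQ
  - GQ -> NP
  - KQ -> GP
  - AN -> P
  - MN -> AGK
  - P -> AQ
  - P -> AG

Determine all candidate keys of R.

{P}, {A, N}, {G, Q}, {K, Q}, {M, N}

{P}⁺: P→AKQ adds A, K, Q; KQ→GP adds G; GQ→NP adds N; KNQ→GMP adds M → {A, G, K, M, N, P, Q}.
{A, N}⁺: AN→P adds P; P→AQ adds Q; P→AG adds G; P→AKQ adds K; KNQ→GMP adds M → {A, G, K, M, N, P, Q}. Minimal: {N}⁺ = {N}; {A}⁺ = {A} — none reach the full schema.
{G, Q}⁺: GQ→NP adds N, P; P→AQ adds A; P→AKQ adds K; KNQ→GMP adds M → {A, G, K, M, N, P, Q}. Minimal: {Q}⁺ = {Q}; {G}⁺ = {G} — none reach the full schema.
{K, Q}⁺: KQ→GP adds G, P; P→AQ adds A; GQ→NP adds N; KNQ→GMP adds M → {A, G, K, M, N, P, Q}. Minimal: {Q}⁺ = {Q}; {K}⁺ = {K} — none reach the full schema.
{M, N}⁺: MN→AGK adds A, G, K; AN→P adds P; P→AQ adds Q → {A, G, K, M, N, P, Q}. Minimal: {N}⁺ = {N}; {M}⁺ = {M} — none reach the full schema.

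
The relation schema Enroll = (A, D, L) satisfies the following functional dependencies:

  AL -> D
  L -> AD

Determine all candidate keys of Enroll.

Attribute L never appears on the right-hand side of any dependency, so L must belong to every candidate key.
{L}⁺ = {A, D, L}, which is all of the schema, so {L} is the only candidate key.

L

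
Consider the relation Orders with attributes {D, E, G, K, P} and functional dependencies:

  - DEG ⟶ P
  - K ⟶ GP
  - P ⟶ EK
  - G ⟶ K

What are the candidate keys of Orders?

{D, G}, {D, K}, {D, P}

Attribute D never appears on the right-hand side of any dependency, so D must belong to every candidate key.
{D}⁺ = {D}, which is not all of the schema, so we must add further attributes.
{D, G}⁺: G→K adds K; K→GP adds P; P→EK adds E → {D, E, G, K, P}.
{D, K}⁺: K→GP adds G, P; P→EK adds E → {D, E, G, K, P}.
{D, P}⁺: P→EK adds E, K; K→GP adds G → {D, E, G, K, P}.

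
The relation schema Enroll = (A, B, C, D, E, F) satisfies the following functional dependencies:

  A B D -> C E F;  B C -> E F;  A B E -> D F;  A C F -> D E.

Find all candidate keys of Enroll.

ABC; ABD; ABE

Attributes A, B never appear on any right-hand side, so every candidate key must contain {A, B}.
{A, B}⁺ = {A, B}, which is not all of the schema, so we must add further attributes.
{A, B, C}⁺: BC→EF adds E, F; ABE→DF adds D → {A, B, C, D, E, F}. Minimal: {B, C}⁺ = {B, C, E, F}; {A, C}⁺ = {A, C}; {A, B}⁺ = {A, B} — none reach the full schema.
{A, B, D}⁺: ABD→CEF adds C, E, F → {A, B, C, D, E, F}. Minimal: {B, D}⁺ = {B, D}; {A, D}⁺ = {A, D}; {A, B}⁺ = {A, B} — none reach the full schema.
{A, B, E}⁺: ABE→DF adds D, F; ABD→CEF adds C → {A, B, C, D, E, F}. Minimal: {B, E}⁺ = {B, E}; {A, E}⁺ = {A, E}; {A, B}⁺ = {A, B} — none reach the full schema.
Any other superkey contains one of these as a subset, so there are no further candidate keys.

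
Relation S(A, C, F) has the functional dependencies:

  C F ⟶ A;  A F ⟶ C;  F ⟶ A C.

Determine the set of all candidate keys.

Attribute F never appears on the right-hand side of any dependency, so F must belong to every candidate key.
{F}⁺ = {A, C, F}, which is all of the schema, so {F} is the only candidate key.

F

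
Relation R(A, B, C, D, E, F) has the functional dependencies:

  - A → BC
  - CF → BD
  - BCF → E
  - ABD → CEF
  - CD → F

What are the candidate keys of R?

(A, D); (A, F)

{A, D}⁺: A→BC adds B, C; ABD→CEF adds E, F → {A, B, C, D, E, F}. Minimal: {D}⁺ = {D}; {A}⁺ = {A, B, C} — none reach the full schema.
{A, F}⁺: A→BC adds B, C; CF→BD adds D; BCF→E adds E → {A, B, C, D, E, F}. Minimal: {F}⁺ = {F}; {A}⁺ = {A, B, C} — none reach the full schema.
Any other superkey contains one of these as a subset, so there are no further candidate keys.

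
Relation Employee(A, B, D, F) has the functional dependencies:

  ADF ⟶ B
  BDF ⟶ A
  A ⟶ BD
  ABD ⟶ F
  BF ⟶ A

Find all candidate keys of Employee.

{A}⁺: A→BD adds B, D; ABD→F adds F → {A, B, D, F}.
{B, F}⁺: BF→A adds A; A→BD adds D → {A, B, D, F}.
Any other superkey contains one of these as a subset, so there are no further candidate keys.

A, BF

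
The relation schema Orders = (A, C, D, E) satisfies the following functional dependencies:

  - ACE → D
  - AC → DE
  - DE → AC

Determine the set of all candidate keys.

{A, C}⁺: AC→DE adds D, E → {A, C, D, E}. Minimal: {C}⁺ = {C}; {A}⁺ = {A} — none reach the full schema.
{D, E}⁺: DE→AC adds A, C → {A, C, D, E}. Minimal: {E}⁺ = {E}; {D}⁺ = {D} — none reach the full schema.

(A, C), (D, E)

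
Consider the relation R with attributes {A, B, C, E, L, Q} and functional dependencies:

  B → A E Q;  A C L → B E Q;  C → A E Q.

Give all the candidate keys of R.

{C, L}

Attributes C, L never appear on any right-hand side, so every candidate key must contain {C, L}.
{C, L}⁺ = {A, B, C, E, L, Q}, which is all of the schema, so {C, L} is the only candidate key.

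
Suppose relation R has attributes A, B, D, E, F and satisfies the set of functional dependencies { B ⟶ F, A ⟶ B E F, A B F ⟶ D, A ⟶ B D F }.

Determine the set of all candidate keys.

{A}

{A}⁺: A→BEF adds B, E, F; ABF→D adds D → {A, B, D, E, F}.
No other minimal superkey exists.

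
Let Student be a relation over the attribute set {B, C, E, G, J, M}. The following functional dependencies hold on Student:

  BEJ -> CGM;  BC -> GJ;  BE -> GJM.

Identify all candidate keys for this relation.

{B, E}

Attributes B, E never appear on any right-hand side, so every candidate key must contain {B, E}.
{B, E}⁺ = {B, C, E, G, J, M}, which is all of the schema, so {B, E} is the only candidate key.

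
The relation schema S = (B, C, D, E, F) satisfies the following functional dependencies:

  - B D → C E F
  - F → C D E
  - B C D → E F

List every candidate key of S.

Attribute B never appears on the right-hand side of any dependency, so B must belong to every candidate key.
{B}⁺ = {B}, which is not all of the schema, so we must add further attributes.
{B, D}⁺: BD→CEF adds C, E, F → {B, C, D, E, F}.
{B, F}⁺: F→CDE adds C, D, E → {B, C, D, E, F}.
Any other superkey contains one of these as a subset, so there are no further candidate keys.

{B, D}, {B, F}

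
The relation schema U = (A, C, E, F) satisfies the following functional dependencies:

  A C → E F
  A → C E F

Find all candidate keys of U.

(A)

Attribute A never appears on the right-hand side of any dependency, so A must belong to every candidate key.
{A}⁺ = {A, C, E, F}, which is all of the schema, so {A} is the only candidate key.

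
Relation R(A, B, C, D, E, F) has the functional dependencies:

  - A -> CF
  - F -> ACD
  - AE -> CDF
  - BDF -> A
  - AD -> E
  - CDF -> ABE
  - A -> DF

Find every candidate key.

{A}⁺: A→CF adds C, F; F→ACD adds D; AD→E adds E; CDF→ABE adds B → {A, B, C, D, E, F}.
{F}⁺: F→ACD adds A, C, D; AD→E adds E; CDF→ABE adds B → {A, B, C, D, E, F}.

A; F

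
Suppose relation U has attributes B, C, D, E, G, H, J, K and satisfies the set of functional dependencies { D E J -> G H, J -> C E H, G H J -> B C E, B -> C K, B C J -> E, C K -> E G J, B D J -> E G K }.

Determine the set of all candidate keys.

{B, D}⁺: B→CK adds C, K; CK→EGJ adds E, G, J; DEJ→GH adds H → {B, C, D, E, G, H, J, K}. Minimal: {D}⁺ = {D}; {B}⁺ = {B, C, E, G, H, J, K} — none reach the full schema.
{D, J}⁺: J→CEH adds C, E, H; DEJ→GH adds G; GHJ→BCE adds B; B→CK adds K → {B, C, D, E, G, H, J, K}. Minimal: {J}⁺ = {C, E, H, J}; {D}⁺ = {D} — none reach the full schema.
{C, D, K}⁺: CK→EGJ adds E, G, J; DEJ→GH adds H; GHJ→BCE adds B → {B, C, D, E, G, H, J, K}. Minimal: {D, K}⁺ = {D, K}; {C, K}⁺ = {B, C, E, G, H, J, K}; {C, D}⁺ = {C, D} — none reach the full schema.

(B, D), (D, J), (C, D, K)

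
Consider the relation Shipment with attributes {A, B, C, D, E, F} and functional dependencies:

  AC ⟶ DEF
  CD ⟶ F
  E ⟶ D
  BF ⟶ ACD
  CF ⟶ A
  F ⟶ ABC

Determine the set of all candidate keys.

F; AC; CD; CE

{F}⁺: F→ABC adds A, B, C; AC→DEF adds D, E → {A, B, C, D, E, F}.
{A, C}⁺: AC→DEF adds D, E, F; F→ABC adds B → {A, B, C, D, E, F}. Minimal: {C}⁺ = {C}; {A}⁺ = {A} — none reach the full schema.
{C, D}⁺: CD→F adds F; CF→A adds A; F→ABC adds B; AC→DEF adds E → {A, B, C, D, E, F}. Minimal: {D}⁺ = {D}; {C}⁺ = {C} — none reach the full schema.
{C, E}⁺: E→D adds D; CD→F adds F; CF→A adds A; F→ABC adds B → {A, B, C, D, E, F}. Minimal: {E}⁺ = {D, E}; {C}⁺ = {C} — none reach the full schema.
Any other superkey contains one of these as a subset, so there are no further candidate keys.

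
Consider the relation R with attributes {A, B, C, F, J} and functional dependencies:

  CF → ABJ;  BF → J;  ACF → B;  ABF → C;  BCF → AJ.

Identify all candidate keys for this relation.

Attribute F never appears on the right-hand side of any dependency, so F must belong to every candidate key.
{F}⁺ = {F}, which is not all of the schema, so we must add further attributes.
{C, F}⁺: CF→ABJ adds A, B, J → {A, B, C, F, J}. Minimal: {F}⁺ = {F}; {C}⁺ = {C} — none reach the full schema.
{A, B, F}⁺: BF→J adds J; ABF→C adds C → {A, B, C, F, J}. Minimal: {B, F}⁺ = {B, F, J}; {A, F}⁺ = {A, F}; {A, B}⁺ = {A, B} — none reach the full schema.

{C, F}, {A, B, F}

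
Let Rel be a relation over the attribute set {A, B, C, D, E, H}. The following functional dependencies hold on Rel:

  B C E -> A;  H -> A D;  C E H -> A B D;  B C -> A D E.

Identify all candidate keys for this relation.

Attributes C, H never appear on any right-hand side, so every candidate key must contain {C, H}.
{C, H}⁺ = {A, C, D, H}, which is not all of the schema, so we must add further attributes.
{B, C, H}⁺: H→AD adds A, D; BC→ADE adds E → {A, B, C, D, E, H}. Minimal: {C, H}⁺ = {A, C, D, H}; {B, H}⁺ = {A, B, D, H}; {B, C}⁺ = {A, B, C, D, E} — none reach the full schema.
{C, E, H}⁺: H→AD adds A, D; CEH→ABD adds B → {A, B, C, D, E, H}. Minimal: {E, H}⁺ = {A, D, E, H}; {C, H}⁺ = {A, C, D, H}; {C, E}⁺ = {C, E} — none reach the full schema.

(B, C, H), (C, E, H)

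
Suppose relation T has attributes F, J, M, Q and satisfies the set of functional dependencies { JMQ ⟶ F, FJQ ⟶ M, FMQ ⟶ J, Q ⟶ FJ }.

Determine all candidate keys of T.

Q

Attribute Q never appears on the right-hand side of any dependency, so Q must belong to every candidate key.
{Q}⁺ = {F, J, M, Q}, which is all of the schema, so {Q} is the only candidate key.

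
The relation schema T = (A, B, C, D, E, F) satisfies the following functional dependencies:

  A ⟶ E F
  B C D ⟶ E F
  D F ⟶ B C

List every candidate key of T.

AD

Attributes A, D never appear on any right-hand side, so every candidate key must contain {A, D}.
{A, D}⁺ = {A, B, C, D, E, F}, which is all of the schema, so {A, D} is the only candidate key.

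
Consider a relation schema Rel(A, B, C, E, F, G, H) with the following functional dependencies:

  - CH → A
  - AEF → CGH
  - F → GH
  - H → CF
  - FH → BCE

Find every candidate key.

{F}⁺: F→GH adds G, H; H→CF adds C; FH→BCE adds B, E; CH→A adds A → {A, B, C, E, F, G, H}.
{H}⁺: H→CF adds C, F; FH→BCE adds B, E; CH→A adds A; AEF→CGH adds G → {A, B, C, E, F, G, H}.
Any other superkey contains one of these as a subset, so there are no further candidate keys.

(F); (H)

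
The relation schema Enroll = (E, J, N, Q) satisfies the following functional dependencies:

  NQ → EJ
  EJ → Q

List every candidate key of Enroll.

Attribute N never appears on the right-hand side of any dependency, so N must belong to every candidate key.
{N}⁺ = {N}, which is not all of the schema, so we must add further attributes.
{N, Q}⁺: NQ→EJ adds E, J → {E, J, N, Q}. Minimal: {Q}⁺ = {Q}; {N}⁺ = {N} — none reach the full schema.
{E, J, N}⁺: EJ→Q adds Q → {E, J, N, Q}. Minimal: {J, N}⁺ = {J, N}; {E, N}⁺ = {E, N}; {E, J}⁺ = {E, J, Q} — none reach the full schema.
Any other superkey contains one of these as a subset, so there are no further candidate keys.

{N, Q}, {E, J, N}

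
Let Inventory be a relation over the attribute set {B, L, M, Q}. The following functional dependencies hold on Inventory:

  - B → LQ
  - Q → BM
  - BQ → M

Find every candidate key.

{B}⁺: B→LQ adds L, Q; Q→BM adds M → {B, L, M, Q}.
{Q}⁺: Q→BM adds B, M; B→LQ adds L → {B, L, M, Q}.
Any other superkey contains one of these as a subset, so there are no further candidate keys.

{B}, {Q}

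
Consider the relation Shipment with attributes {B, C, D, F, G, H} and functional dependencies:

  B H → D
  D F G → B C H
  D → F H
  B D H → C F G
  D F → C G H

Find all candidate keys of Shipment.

{D}; {B, H}

{D}⁺: D→FH adds F, H; DF→CGH adds C, G; DFG→BCH adds B → {B, C, D, F, G, H}.
{B, H}⁺: BH→D adds D; D→FH adds F; BDH→CFG adds C, G → {B, C, D, F, G, H}. Minimal: {H}⁺ = {H}; {B}⁺ = {B} — none reach the full schema.
Any other superkey contains one of these as a subset, so there are no further candidate keys.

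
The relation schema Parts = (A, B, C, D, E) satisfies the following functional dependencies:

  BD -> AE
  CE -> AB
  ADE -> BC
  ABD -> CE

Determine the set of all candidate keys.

{B, D}, {A, D, E}, {C, D, E}

Attribute D never appears on the right-hand side of any dependency, so D must belong to every candidate key.
{D}⁺ = {D}, which is not all of the schema, so we must add further attributes.
{B, D}⁺: BD→AE adds A, E; ADE→BC adds C → {A, B, C, D, E}. Minimal: {D}⁺ = {D}; {B}⁺ = {B} — none reach the full schema.
{A, D, E}⁺: ADE→BC adds B, C → {A, B, C, D, E}. Minimal: {D, E}⁺ = {D, E}; {A, E}⁺ = {A, E}; {A, D}⁺ = {A, D} — none reach the full schema.
{C, D, E}⁺: CE→AB adds A, B → {A, B, C, D, E}. Minimal: {D, E}⁺ = {D, E}; {C, E}⁺ = {A, B, C, E}; {C, D}⁺ = {C, D} — none reach the full schema.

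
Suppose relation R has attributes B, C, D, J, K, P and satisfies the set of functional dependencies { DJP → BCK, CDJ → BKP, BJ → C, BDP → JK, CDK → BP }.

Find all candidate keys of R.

Attribute D never appears on the right-hand side of any dependency, so D must belong to every candidate key.
{D}⁺ = {D}, which is not all of the schema, so we must add further attributes.
{B, D, J}⁺: BJ→C adds C; CDJ→BKP adds K, P → {B, C, D, J, K, P}. Minimal: {D, J}⁺ = {D, J}; {B, J}⁺ = {B, C, J}; {B, D}⁺ = {B, D} — none reach the full schema.
{B, D, P}⁺: BDP→JK adds J, K; DJP→BCK adds C → {B, C, D, J, K, P}. Minimal: {D, P}⁺ = {D, P}; {B, P}⁺ = {B, P}; {B, D}⁺ = {B, D} — none reach the full schema.
{C, D, J}⁺: CDJ→BKP adds B, K, P → {B, C, D, J, K, P}. Minimal: {D, J}⁺ = {D, J}; {C, J}⁺ = {C, J}; {C, D}⁺ = {C, D} — none reach the full schema.
{C, D, K}⁺: CDK→BP adds B, P; BDP→JK adds J → {B, C, D, J, K, P}. Minimal: {D, K}⁺ = {D, K}; {C, K}⁺ = {C, K}; {C, D}⁺ = {C, D} — none reach the full schema.
{D, J, P}⁺: DJP→BCK adds B, C, K → {B, C, D, J, K, P}. Minimal: {J, P}⁺ = {J, P}; {D, P}⁺ = {D, P}; {D, J}⁺ = {D, J} — none reach the full schema.

(B, D, J), (B, D, P), (C, D, J), (C, D, K), (D, J, P)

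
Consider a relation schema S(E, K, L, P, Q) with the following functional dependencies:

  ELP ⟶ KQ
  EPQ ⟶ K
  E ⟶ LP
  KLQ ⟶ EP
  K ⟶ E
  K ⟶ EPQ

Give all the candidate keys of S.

E; K

{E}⁺: E→LP adds L, P; ELP→KQ adds K, Q → {E, K, L, P, Q}.
{K}⁺: K→E adds E; K→EPQ adds P, Q; E→LP adds L → {E, K, L, P, Q}.
Any other superkey contains one of these as a subset, so there are no further candidate keys.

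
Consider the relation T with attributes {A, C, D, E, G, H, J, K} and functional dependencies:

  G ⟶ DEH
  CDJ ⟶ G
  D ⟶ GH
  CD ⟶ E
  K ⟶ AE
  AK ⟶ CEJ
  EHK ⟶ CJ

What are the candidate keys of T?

Attribute K never appears on the right-hand side of any dependency, so K must belong to every candidate key.
{K}⁺ = {A, C, E, J, K}, which is not all of the schema, so we must add further attributes.
{D, K}⁺: D→GH adds G, H; K→AE adds A, E; AK→CEJ adds C, J → {A, C, D, E, G, H, J, K}. Minimal: {K}⁺ = {A, C, E, J, K}; {D}⁺ = {D, E, G, H} — none reach the full schema.
{G, K}⁺: G→DEH adds D, E, H; K→AE adds A; AK→CEJ adds C, J → {A, C, D, E, G, H, J, K}. Minimal: {K}⁺ = {A, C, E, J, K}; {G}⁺ = {D, E, G, H} — none reach the full schema.

(D, K); (G, K)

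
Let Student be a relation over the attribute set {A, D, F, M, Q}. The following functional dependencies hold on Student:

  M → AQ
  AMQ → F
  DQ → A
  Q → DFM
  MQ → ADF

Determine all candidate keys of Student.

M, Q

{M}⁺: M→AQ adds A, Q; AMQ→F adds F; Q→DFM adds D → {A, D, F, M, Q}.
{Q}⁺: Q→DFM adds D, F, M; MQ→ADF adds A → {A, D, F, M, Q}.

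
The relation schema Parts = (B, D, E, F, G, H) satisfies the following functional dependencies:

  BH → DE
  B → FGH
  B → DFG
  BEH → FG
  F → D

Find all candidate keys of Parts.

Attribute B never appears on the right-hand side of any dependency, so B must belong to every candidate key.
{B}⁺ = {B, D, E, F, G, H}, which is all of the schema, so {B} is the only candidate key.

B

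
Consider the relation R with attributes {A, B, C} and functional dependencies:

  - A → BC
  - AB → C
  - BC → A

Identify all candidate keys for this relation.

{A}⁺: A→BC adds B, C → {A, B, C}.
{B, C}⁺: BC→A adds A → {A, B, C}.
Any other superkey contains one of these as a subset, so there are no further candidate keys.

A; BC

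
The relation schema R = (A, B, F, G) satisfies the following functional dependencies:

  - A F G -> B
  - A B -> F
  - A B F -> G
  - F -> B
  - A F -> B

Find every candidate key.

Attribute A never appears on the right-hand side of any dependency, so A must belong to every candidate key.
{A}⁺ = {A}, which is not all of the schema, so we must add further attributes.
{A, B}⁺: AB→F adds F; ABF→G adds G → {A, B, F, G}. Minimal: {B}⁺ = {B}; {A}⁺ = {A} — none reach the full schema.
{A, F}⁺: F→B adds B; ABF→G adds G → {A, B, F, G}. Minimal: {F}⁺ = {B, F}; {A}⁺ = {A} — none reach the full schema.

AB, AF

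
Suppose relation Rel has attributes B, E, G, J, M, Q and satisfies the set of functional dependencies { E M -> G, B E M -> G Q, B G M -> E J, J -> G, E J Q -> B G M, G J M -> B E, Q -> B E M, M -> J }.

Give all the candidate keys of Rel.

{M}⁺: M→J adds J; J→G adds G; GJM→BE adds B, E; BEM→GQ adds Q → {B, E, G, J, M, Q}.
{Q}⁺: Q→BEM adds B, E, M; M→J adds J; EM→G adds G → {B, E, G, J, M, Q}.
Any other superkey contains one of these as a subset, so there are no further candidate keys.

{M}, {Q}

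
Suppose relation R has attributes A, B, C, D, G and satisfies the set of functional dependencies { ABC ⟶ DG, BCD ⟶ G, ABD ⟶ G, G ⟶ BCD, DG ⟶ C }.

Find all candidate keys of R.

Attribute A never appears on the right-hand side of any dependency, so A must belong to every candidate key.
{A}⁺ = {A}, which is not all of the schema, so we must add further attributes.
{A, G}⁺: G→BCD adds B, C, D → {A, B, C, D, G}. Minimal: {G}⁺ = {B, C, D, G}; {A}⁺ = {A} — none reach the full schema.
{A, B, C}⁺: ABC→DG adds D, G → {A, B, C, D, G}. Minimal: {B, C}⁺ = {B, C}; {A, C}⁺ = {A, C}; {A, B}⁺ = {A, B} — none reach the full schema.
{A, B, D}⁺: ABD→G adds G; G→BCD adds C → {A, B, C, D, G}. Minimal: {B, D}⁺ = {B, D}; {A, D}⁺ = {A, D}; {A, B}⁺ = {A, B} — none reach the full schema.
Any other superkey contains one of these as a subset, so there are no further candidate keys.

(A, G); (A, B, C); (A, B, D)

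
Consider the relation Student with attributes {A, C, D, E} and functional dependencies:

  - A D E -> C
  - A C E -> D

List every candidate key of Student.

{A, C, E}, {A, D, E}

Attributes A, E never appear on any right-hand side, so every candidate key must contain {A, E}.
{A, E}⁺ = {A, E}, which is not all of the schema, so we must add further attributes.
{A, C, E}⁺: ACE→D adds D → {A, C, D, E}. Minimal: {C, E}⁺ = {C, E}; {A, E}⁺ = {A, E}; {A, C}⁺ = {A, C} — none reach the full schema.
{A, D, E}⁺: ADE→C adds C → {A, C, D, E}. Minimal: {D, E}⁺ = {D, E}; {A, E}⁺ = {A, E}; {A, D}⁺ = {A, D} — none reach the full schema.
Any other superkey contains one of these as a subset, so there are no further candidate keys.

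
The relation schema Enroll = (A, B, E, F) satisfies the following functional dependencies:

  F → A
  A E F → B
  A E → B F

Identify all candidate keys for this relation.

Attribute E never appears on the right-hand side of any dependency, so E must belong to every candidate key.
{E}⁺ = {E}, which is not all of the schema, so we must add further attributes.
{A, E}⁺: AE→BF adds B, F → {A, B, E, F}. Minimal: {E}⁺ = {E}; {A}⁺ = {A} — none reach the full schema.
{E, F}⁺: F→A adds A; AEF→B adds B → {A, B, E, F}. Minimal: {F}⁺ = {A, F}; {E}⁺ = {E} — none reach the full schema.

{A, E}, {E, F}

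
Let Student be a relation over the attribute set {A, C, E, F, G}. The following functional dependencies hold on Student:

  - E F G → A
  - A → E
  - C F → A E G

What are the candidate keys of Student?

(C, F)

Attributes C, F never appear on any right-hand side, so every candidate key must contain {C, F}.
{C, F}⁺ = {A, C, E, F, G}, which is all of the schema, so {C, F} is the only candidate key.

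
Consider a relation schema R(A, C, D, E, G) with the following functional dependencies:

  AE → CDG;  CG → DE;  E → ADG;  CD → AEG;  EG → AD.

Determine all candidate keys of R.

E, CD, CG

{E}⁺: E→ADG adds A, D, G; AE→CDG adds C → {A, C, D, E, G}.
{C, D}⁺: CD→AEG adds A, E, G → {A, C, D, E, G}.
{C, G}⁺: CG→DE adds D, E; E→ADG adds A → {A, C, D, E, G}.
Any other superkey contains one of these as a subset, so there are no further candidate keys.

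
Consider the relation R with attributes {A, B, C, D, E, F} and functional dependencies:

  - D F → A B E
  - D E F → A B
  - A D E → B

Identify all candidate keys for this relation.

Attributes C, D, F never appear on any right-hand side, so every candidate key must contain {C, D, F}.
{C, D, F}⁺ = {A, B, C, D, E, F}, which is all of the schema, so {C, D, F} is the only candidate key.

CDF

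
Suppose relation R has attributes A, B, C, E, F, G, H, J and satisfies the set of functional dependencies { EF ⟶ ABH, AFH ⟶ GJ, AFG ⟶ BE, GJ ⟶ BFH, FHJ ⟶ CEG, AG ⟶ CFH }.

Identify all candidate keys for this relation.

{A, G}⁺: AG→CFH adds C, F, H; AFH→GJ adds J; AFG→BE adds B, E → {A, B, C, E, F, G, H, J}. Minimal: {G}⁺ = {G}; {A}⁺ = {A} — none reach the full schema.
{E, F}⁺: EF→ABH adds A, B, H; AFH→GJ adds G, J; FHJ→CEG adds C → {A, B, C, E, F, G, H, J}. Minimal: {F}⁺ = {F}; {E}⁺ = {E} — none reach the full schema.
{G, J}⁺: GJ→BFH adds B, F, H; FHJ→CEG adds C, E; EF→ABH adds A → {A, B, C, E, F, G, H, J}. Minimal: {J}⁺ = {J}; {G}⁺ = {G} — none reach the full schema.
{A, F, H}⁺: AFH→GJ adds G, J; AFG→BE adds B, E; FHJ→CEG adds C → {A, B, C, E, F, G, H, J}. Minimal: {F, H}⁺ = {F, H}; {A, H}⁺ = {A, H}; {A, F}⁺ = {A, F} — none reach the full schema.
{F, H, J}⁺: FHJ→CEG adds C, E, G; EF→ABH adds A, B → {A, B, C, E, F, G, H, J}. Minimal: {H, J}⁺ = {H, J}; {F, J}⁺ = {F, J}; {F, H}⁺ = {F, H} — none reach the full schema.

{A, G}, {E, F}, {G, J}, {A, F, H}, {F, H, J}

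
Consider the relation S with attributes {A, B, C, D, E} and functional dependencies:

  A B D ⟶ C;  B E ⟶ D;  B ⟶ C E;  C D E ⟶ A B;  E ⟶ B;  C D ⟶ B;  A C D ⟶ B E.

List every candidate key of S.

B; E; CD

{B}⁺: B→CE adds C, E; BE→D adds D; CDE→AB adds A → {A, B, C, D, E}.
{E}⁺: E→B adds B; BE→D adds D; B→CE adds C; CDE→AB adds A → {A, B, C, D, E}.
{C, D}⁺: CD→B adds B; B→CE adds E; CDE→AB adds A → {A, B, C, D, E}. Minimal: {D}⁺ = {D}; {C}⁺ = {C} — none reach the full schema.
Any other superkey contains one of these as a subset, so there are no further candidate keys.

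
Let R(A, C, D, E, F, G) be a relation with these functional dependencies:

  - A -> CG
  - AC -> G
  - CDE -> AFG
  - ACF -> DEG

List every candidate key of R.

{A, F}; {A, D, E}; {C, D, E}

{A, F}⁺: A→CG adds C, G; ACF→DEG adds D, E → {A, C, D, E, F, G}. Minimal: {F}⁺ = {F}; {A}⁺ = {A, C, G} — none reach the full schema.
{A, D, E}⁺: A→CG adds C, G; CDE→AFG adds F → {A, C, D, E, F, G}. Minimal: {D, E}⁺ = {D, E}; {A, E}⁺ = {A, C, E, G}; {A, D}⁺ = {A, C, D, G} — none reach the full schema.
{C, D, E}⁺: CDE→AFG adds A, F, G → {A, C, D, E, F, G}. Minimal: {D, E}⁺ = {D, E}; {C, E}⁺ = {C, E}; {C, D}⁺ = {C, D} — none reach the full schema.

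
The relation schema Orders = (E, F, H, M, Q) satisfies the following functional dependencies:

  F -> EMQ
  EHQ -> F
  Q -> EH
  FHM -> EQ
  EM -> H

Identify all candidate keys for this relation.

{F}⁺: F→EMQ adds E, M, Q; Q→EH adds H → {E, F, H, M, Q}.
{Q}⁺: Q→EH adds E, H; EHQ→F adds F; F→EMQ adds M → {E, F, H, M, Q}.
Any other superkey contains one of these as a subset, so there are no further candidate keys.

{F}; {Q}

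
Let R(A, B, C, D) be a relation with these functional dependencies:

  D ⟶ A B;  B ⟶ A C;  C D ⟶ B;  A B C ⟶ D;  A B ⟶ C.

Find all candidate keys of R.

{B}⁺: B→AC adds A, C; ABC→D adds D → {A, B, C, D}.
{D}⁺: D→AB adds A, B; B→AC adds C → {A, B, C, D}.

B, D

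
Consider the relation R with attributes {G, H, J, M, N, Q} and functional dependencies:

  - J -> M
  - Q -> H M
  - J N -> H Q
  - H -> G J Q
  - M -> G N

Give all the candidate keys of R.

{H}⁺: H→GJQ adds G, J, Q; J→M adds M; M→GN adds N → {G, H, J, M, N, Q}.
{J}⁺: J→M adds M; M→GN adds G, N; JN→HQ adds H, Q → {G, H, J, M, N, Q}.
{Q}⁺: Q→HM adds H, M; H→GJQ adds G, J; M→GN adds N → {G, H, J, M, N, Q}.
Any other superkey contains one of these as a subset, so there are no further candidate keys.

{H}, {J}, {Q}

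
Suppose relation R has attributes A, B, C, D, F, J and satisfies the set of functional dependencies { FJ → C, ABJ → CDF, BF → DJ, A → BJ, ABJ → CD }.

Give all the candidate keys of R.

{A}⁺: A→BJ adds B, J; ABJ→CD adds C, D; ABJ→CDF adds F → {A, B, C, D, F, J}.

{A}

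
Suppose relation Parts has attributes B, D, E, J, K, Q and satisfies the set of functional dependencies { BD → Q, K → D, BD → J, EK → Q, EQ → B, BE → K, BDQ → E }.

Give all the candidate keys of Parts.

{B, D}⁺: BD→Q adds Q; BD→J adds J; BDQ→E adds E; BE→K adds K → {B, D, E, J, K, Q}.
{B, E}⁺: BE→K adds K; K→D adds D; BD→J adds J; EK→Q adds Q → {B, D, E, J, K, Q}.
{B, K}⁺: K→D adds D; BD→J adds J; BD→Q adds Q; BDQ→E adds E → {B, D, E, J, K, Q}.
{E, K}⁺: K→D adds D; EK→Q adds Q; EQ→B adds B; BD→J adds J → {B, D, E, J, K, Q}.
{E, Q}⁺: EQ→B adds B; BE→K adds K; K→D adds D; BD→J adds J → {B, D, E, J, K, Q}.

(B, D), (B, E), (B, K), (E, K), (E, Q)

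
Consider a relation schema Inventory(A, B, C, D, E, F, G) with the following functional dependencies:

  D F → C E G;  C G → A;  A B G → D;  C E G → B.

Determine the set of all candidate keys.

{D, F}, {A, B, F, G}, {B, C, F, G}, {C, E, F, G}

{D, F}⁺: DF→CEG adds C, E, G; CG→A adds A; CEG→B adds B → {A, B, C, D, E, F, G}. Minimal: {F}⁺ = {F}; {D}⁺ = {D} — none reach the full schema.
{A, B, F, G}⁺: ABG→D adds D; DF→CEG adds C, E → {A, B, C, D, E, F, G}. Minimal: {B, F, G}⁺ = {B, F, G}; {A, F, G}⁺ = {A, F, G}; {A, B, G}⁺ = {A, B, D, G}; … — none reach the full schema.
{B, C, F, G}⁺: CG→A adds A; ABG→D adds D; DF→CEG adds E → {A, B, C, D, E, F, G}. Minimal: {C, F, G}⁺ = {A, C, F, G}; {B, F, G}⁺ = {B, F, G}; {B, C, G}⁺ = {A, B, C, D, G}; … — none reach the full schema.
{C, E, F, G}⁺: CG→A adds A; CEG→B adds B; ABG→D adds D → {A, B, C, D, E, F, G}. Minimal: {E, F, G}⁺ = {E, F, G}; {C, F, G}⁺ = {A, C, F, G}; {C, E, G}⁺ = {A, B, C, D, E, G}; … — none reach the full schema.
Any other superkey contains one of these as a subset, so there are no further candidate keys.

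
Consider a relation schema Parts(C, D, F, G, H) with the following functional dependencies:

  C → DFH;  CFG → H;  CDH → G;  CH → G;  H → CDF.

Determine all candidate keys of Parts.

{C}; {H}

{C}⁺: C→DFH adds D, F, H; CDH→G adds G → {C, D, F, G, H}.
{H}⁺: H→CDF adds C, D, F; CDH→G adds G → {C, D, F, G, H}.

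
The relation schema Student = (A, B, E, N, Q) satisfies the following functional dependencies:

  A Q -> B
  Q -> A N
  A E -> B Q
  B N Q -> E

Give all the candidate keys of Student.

{Q}; {A, E}

{Q}⁺: Q→AN adds A, N; AQ→B adds B; BNQ→E adds E → {A, B, E, N, Q}.
{A, E}⁺: AE→BQ adds B, Q; Q→AN adds N → {A, B, E, N, Q}.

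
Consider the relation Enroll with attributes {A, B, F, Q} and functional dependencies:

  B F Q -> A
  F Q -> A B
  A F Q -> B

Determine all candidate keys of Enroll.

Attributes F, Q never appear on any right-hand side, so every candidate key must contain {F, Q}.
{F, Q}⁺ = {A, B, F, Q}, which is all of the schema, so {F, Q} is the only candidate key.

(F, Q)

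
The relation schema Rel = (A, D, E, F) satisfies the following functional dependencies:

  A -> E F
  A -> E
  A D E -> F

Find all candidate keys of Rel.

AD

Attributes A, D never appear on any right-hand side, so every candidate key must contain {A, D}.
{A, D}⁺ = {A, D, E, F}, which is all of the schema, so {A, D} is the only candidate key.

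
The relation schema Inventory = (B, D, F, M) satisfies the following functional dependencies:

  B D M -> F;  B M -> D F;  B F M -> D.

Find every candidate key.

{B, M}

Attributes B, M never appear on any right-hand side, so every candidate key must contain {B, M}.
{B, M}⁺ = {B, D, F, M}, which is all of the schema, so {B, M} is the only candidate key.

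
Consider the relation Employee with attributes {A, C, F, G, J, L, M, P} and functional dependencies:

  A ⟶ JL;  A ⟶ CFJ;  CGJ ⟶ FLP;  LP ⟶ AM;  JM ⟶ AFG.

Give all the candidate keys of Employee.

{A, G}⁺: A→JL adds J, L; A→CFJ adds C, F; CGJ→FLP adds P; LP→AM adds M → {A, C, F, G, J, L, M, P}. Minimal: {G}⁺ = {G}; {A}⁺ = {A, C, F, J, L} — none reach the full schema.
{A, M}⁺: A→JL adds J, L; A→CFJ adds C, F; JM→AFG adds G; CGJ→FLP adds P → {A, C, F, G, J, L, M, P}. Minimal: {M}⁺ = {M}; {A}⁺ = {A, C, F, J, L} — none reach the full schema.
{A, P}⁺: A→JL adds J, L; A→CFJ adds C, F; LP→AM adds M; JM→AFG adds G → {A, C, F, G, J, L, M, P}. Minimal: {P}⁺ = {P}; {A}⁺ = {A, C, F, J, L} — none reach the full schema.
{J, M}⁺: JM→AFG adds A, F, G; A→JL adds L; A→CFJ adds C; CGJ→FLP adds P → {A, C, F, G, J, L, M, P}. Minimal: {M}⁺ = {M}; {J}⁺ = {J} — none reach the full schema.
{L, P}⁺: LP→AM adds A, M; A→JL adds J; A→CFJ adds C, F; JM→AFG adds G → {A, C, F, G, J, L, M, P}. Minimal: {P}⁺ = {P}; {L}⁺ = {L} — none reach the full schema.
{C, G, J}⁺: CGJ→FLP adds F, L, P; LP→AM adds A, M → {A, C, F, G, J, L, M, P}. Minimal: {G, J}⁺ = {G, J}; {C, J}⁺ = {C, J}; {C, G}⁺ = {C, G} — none reach the full schema.

AG, AM, AP, JM, LP, CGJ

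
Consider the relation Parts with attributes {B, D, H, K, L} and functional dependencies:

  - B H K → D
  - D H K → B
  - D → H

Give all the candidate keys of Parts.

Attributes K, L never appear on any right-hand side, so every candidate key must contain {K, L}.
{K, L}⁺ = {K, L}, which is not all of the schema, so we must add further attributes.
{D, K, L}⁺: D→H adds H; DHK→B adds B → {B, D, H, K, L}. Minimal: {K, L}⁺ = {K, L}; {D, L}⁺ = {D, H, L}; {D, K}⁺ = {B, D, H, K} — none reach the full schema.
{B, H, K, L}⁺: BHK→D adds D → {B, D, H, K, L}. Minimal: {H, K, L}⁺ = {H, K, L}; {B, K, L}⁺ = {B, K, L}; {B, H, L}⁺ = {B, H, L}; … — none reach the full schema.

(D, K, L), (B, H, K, L)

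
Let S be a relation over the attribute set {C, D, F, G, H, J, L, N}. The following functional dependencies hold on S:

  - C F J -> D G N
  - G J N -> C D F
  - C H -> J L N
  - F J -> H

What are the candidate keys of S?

{C, F, H}⁺: CH→JLN adds J, L, N; CFJ→DGN adds D, G → {C, D, F, G, H, J, L, N}. Minimal: {F, H}⁺ = {F, H}; {C, H}⁺ = {C, H, J, L, N}; {C, F}⁺ = {C, F} — none reach the full schema.
{C, F, J}⁺: CFJ→DGN adds D, G, N; FJ→H adds H; CH→JLN adds L → {C, D, F, G, H, J, L, N}. Minimal: {F, J}⁺ = {F, H, J}; {C, J}⁺ = {C, J}; {C, F}⁺ = {C, F} — none reach the full schema.
{C, G, H}⁺: CH→JLN adds J, L, N; GJN→CDF adds D, F → {C, D, F, G, H, J, L, N}. Minimal: {G, H}⁺ = {G, H}; {C, H}⁺ = {C, H, J, L, N}; {C, G}⁺ = {C, G} — none reach the full schema.
{G, J, N}⁺: GJN→CDF adds C, D, F; FJ→H adds H; CH→JLN adds L → {C, D, F, G, H, J, L, N}. Minimal: {J, N}⁺ = {J, N}; {G, N}⁺ = {G, N}; {G, J}⁺ = {G, J} — none reach the full schema.

{C, F, H}, {C, F, J}, {C, G, H}, {G, J, N}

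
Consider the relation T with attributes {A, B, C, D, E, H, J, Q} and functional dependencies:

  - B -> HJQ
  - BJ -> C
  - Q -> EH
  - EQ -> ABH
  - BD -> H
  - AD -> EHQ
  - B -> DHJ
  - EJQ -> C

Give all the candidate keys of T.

{B}; {Q}; {A, D}

{B}⁺: B→HJQ adds H, J, Q; BJ→C adds C; Q→EH adds E; EQ→ABH adds A; B→DHJ adds D → {A, B, C, D, E, H, J, Q}.
{Q}⁺: Q→EH adds E, H; EQ→ABH adds A, B; B→DHJ adds D, J; EJQ→C adds C → {A, B, C, D, E, H, J, Q}.
{A, D}⁺: AD→EHQ adds E, H, Q; EQ→ABH adds B; B→DHJ adds J; EJQ→C adds C → {A, B, C, D, E, H, J, Q}. Minimal: {D}⁺ = {D}; {A}⁺ = {A} — none reach the full schema.
Any other superkey contains one of these as a subset, so there are no further candidate keys.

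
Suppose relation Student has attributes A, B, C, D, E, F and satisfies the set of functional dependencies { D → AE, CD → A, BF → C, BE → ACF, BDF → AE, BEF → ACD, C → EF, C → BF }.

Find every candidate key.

{C}; {B, D}; {B, E}; {B, F}

{C}⁺: C→EF adds E, F; C→BF adds B; BE→ACF adds A; BEF→ACD adds D → {A, B, C, D, E, F}.
{B, D}⁺: D→AE adds A, E; BE→ACF adds C, F → {A, B, C, D, E, F}.
{B, E}⁺: BE→ACF adds A, C, F; BEF→ACD adds D → {A, B, C, D, E, F}.
{B, F}⁺: BF→C adds C; C→EF adds E; BE→ACF adds A; BEF→ACD adds D → {A, B, C, D, E, F}.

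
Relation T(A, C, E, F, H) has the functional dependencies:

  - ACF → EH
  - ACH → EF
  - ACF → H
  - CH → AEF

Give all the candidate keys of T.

{C, H}, {A, C, F}

{C, H}⁺: CH→AEF adds A, E, F → {A, C, E, F, H}. Minimal: {H}⁺ = {H}; {C}⁺ = {C} — none reach the full schema.
{A, C, F}⁺: ACF→EH adds E, H → {A, C, E, F, H}. Minimal: {C, F}⁺ = {C, F}; {A, F}⁺ = {A, F}; {A, C}⁺ = {A, C} — none reach the full schema.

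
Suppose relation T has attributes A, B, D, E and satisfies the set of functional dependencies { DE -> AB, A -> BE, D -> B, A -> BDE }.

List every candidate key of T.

{A}⁺: A→BE adds B, E; A→BDE adds D → {A, B, D, E}.
{D, E}⁺: DE→AB adds A, B → {A, B, D, E}. Minimal: {E}⁺ = {E}; {D}⁺ = {B, D} — none reach the full schema.
Any other superkey contains one of these as a subset, so there are no further candidate keys.

{A}, {D, E}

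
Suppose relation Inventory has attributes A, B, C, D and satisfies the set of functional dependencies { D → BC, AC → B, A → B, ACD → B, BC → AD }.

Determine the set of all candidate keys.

{D}⁺: D→BC adds B, C; BC→AD adds A → {A, B, C, D}.
{A, C}⁺: AC→B adds B; BC→AD adds D → {A, B, C, D}.
{B, C}⁺: BC→AD adds A, D → {A, B, C, D}.
Any other superkey contains one of these as a subset, so there are no further candidate keys.

{D}, {A, C}, {B, C}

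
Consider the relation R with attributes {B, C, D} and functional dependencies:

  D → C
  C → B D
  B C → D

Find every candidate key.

{C}⁺: C→BD adds B, D → {B, C, D}.
{D}⁺: D→C adds C; C→BD adds B → {B, C, D}.
Any other superkey contains one of these as a subset, so there are no further candidate keys.

{C}, {D}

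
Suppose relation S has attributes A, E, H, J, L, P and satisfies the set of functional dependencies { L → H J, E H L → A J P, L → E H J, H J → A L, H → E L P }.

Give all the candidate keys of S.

{H}⁺: H→ELP adds E, L, P; L→HJ adds J; EHL→AJP adds A → {A, E, H, J, L, P}.
{L}⁺: L→HJ adds H, J; L→EHJ adds E; HJ→AL adds A; H→ELP adds P → {A, E, H, J, L, P}.

{H}, {L}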